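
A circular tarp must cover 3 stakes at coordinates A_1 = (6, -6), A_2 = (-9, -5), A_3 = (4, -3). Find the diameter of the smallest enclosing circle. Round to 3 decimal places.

Side lengths²: A_1A_2² = 226, A_1A_3² = 13, A_2A_3² = 173.
Since A_1A_2² = 226 ≥ 173 + 13 = 186, the angle opposite A_1A_2 is not acute, so the smallest enclosing circle has A_1A_2 as diameter.
Centre = midpoint of A_1A_2 = (-1.5, -5.5), r² = 226/4 = 56.5.
Diameter = 2r = 2√(56.5) ≈ 15.033.

15.033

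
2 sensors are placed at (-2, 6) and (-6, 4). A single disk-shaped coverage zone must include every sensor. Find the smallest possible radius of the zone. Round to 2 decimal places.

The smallest circle enclosing two points has them as diameter endpoints.
Centre = midpoint = (-4, 5); r² = |(-2, 6)−(-6, 4)|²/4 = 20/4 = 5.
r = √5 ≈ 2.24.

2.24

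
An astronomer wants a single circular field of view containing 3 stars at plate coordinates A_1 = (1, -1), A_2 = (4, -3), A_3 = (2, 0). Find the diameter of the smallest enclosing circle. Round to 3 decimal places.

Side lengths²: A_1A_2² = 13, A_1A_3² = 2, A_2A_3² = 13.
Since A_2A_3² = 13 < 13 + 2 = 15, the triangle is acute, so the smallest enclosing circle is the circumcircle.
Circumcentre = (2.7, -1.7), r² = 3.38.
Diameter = 2r = 2√(3.38) ≈ 3.677.

3.677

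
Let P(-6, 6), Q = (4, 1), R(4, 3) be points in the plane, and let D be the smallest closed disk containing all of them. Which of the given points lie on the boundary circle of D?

P, Q

Side lengths²: PQ² = 125, PR² = 109, QR² = 4.
Since PQ² = 125 ≥ 109 + 4 = 113, the angle opposite PQ is not acute, so the smallest enclosing circle has PQ as diameter.
Centre = midpoint of PQ = (-1, 3.5), r² = 125/4 = 31.25.
The points at distance exactly r from the centre are P, Q — 2 points.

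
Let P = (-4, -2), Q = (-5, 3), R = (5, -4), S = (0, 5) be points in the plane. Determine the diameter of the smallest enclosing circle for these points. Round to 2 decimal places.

The minimum enclosing circle of a finite set is fixed by two of the points (as a diameter) or three (as a circumcircle).
The farthest pair is Q–R with squared distance 149. The circle on this segment as diameter has centre (0, -0.5) and r² = 149/4 = 37.25.
Check P: distance² to centre = 18.25 ≤ 37.25, so it lies inside.
All remaining points lie in this disk, and no smaller disk contains both endpoints, so this is the minimum enclosing circle.
Diameter = 2r = 2√(37.25) ≈ 12.21.

12.21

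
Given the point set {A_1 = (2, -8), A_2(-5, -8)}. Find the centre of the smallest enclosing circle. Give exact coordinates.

The smallest circle enclosing two points has them as diameter endpoints.
Centre = midpoint = (-1.5, -8); r² = |A_1A_2|²/4 = 49/4 = 12.25.
Centre = (-1.5, -8).

(-1.5, -8)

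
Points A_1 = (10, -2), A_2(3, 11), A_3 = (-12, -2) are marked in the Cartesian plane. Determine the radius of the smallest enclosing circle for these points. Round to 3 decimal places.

Side lengths²: A_1A_2² = 218, A_1A_3² = 484, A_2A_3² = 394.
Since A_1A_3² = 484 < 394 + 218 = 612, the triangle is acute, so the smallest enclosing circle is the circumcircle.
Circumcentre = (-1, 6/13), r² = 21473/169.
r = √(21473/169) ≈ 11.272.

11.272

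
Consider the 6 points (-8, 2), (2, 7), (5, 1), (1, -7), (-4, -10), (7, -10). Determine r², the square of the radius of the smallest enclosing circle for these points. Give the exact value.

The minimum enclosing circle is determined by three boundary points: (-8, 2), (2, 7), (7, -10).
Their circumcentre is (15/26, -69/26) with r² = 32185/338.
The farthest remaining point (-4, -10) is at distance² 25321/338 ≤ 32185/338.

32185/338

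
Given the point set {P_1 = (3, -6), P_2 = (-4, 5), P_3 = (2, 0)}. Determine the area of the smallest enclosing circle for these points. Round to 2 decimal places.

133.52

Side lengths²: P_1P_2² = 170, P_1P_3² = 37, P_2P_3² = 61.
Since P_1P_2² = 170 ≥ 61 + 37 = 98, the angle opposite P_1P_2 is not acute, so the smallest enclosing circle has P_1P_2 as diameter.
Centre = midpoint of P_1P_2 = (-0.5, -0.5), r² = 170/4 = 42.5.
Area = π·r² = π·42.5 ≈ 133.52.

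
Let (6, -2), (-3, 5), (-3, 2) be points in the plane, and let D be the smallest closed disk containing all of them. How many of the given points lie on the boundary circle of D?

2

Call the three points A, B, C in the order given.
Side lengths²: AB² = 130, AC² = 97, BC² = 9.
Since AB² = 130 ≥ 97 + 9 = 106, the angle opposite AB is not acute, so the smallest enclosing circle has AB as diameter.
Centre = midpoint of AB = (1.5, 1.5), r² = 130/4 = 32.5.
The points at distance exactly r from the centre are (6, -2), (-3, 5) — 2 points.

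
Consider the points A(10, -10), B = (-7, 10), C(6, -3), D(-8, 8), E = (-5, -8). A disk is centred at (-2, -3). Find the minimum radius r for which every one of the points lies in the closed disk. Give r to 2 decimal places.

The required radius is the distance from (-2, -3) to the farthest point.
Squared distances: 193, 194, 64, 157, 34.
Maximum is 194, attained at B.
r = √194 ≈ 13.93.

13.93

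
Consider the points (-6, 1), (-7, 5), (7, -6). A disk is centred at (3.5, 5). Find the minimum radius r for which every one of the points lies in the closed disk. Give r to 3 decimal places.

The required radius is the distance from (3.5, 5) to the farthest point.
Squared distances: 106.25, 110.25, 133.25.
Maximum is 133.25, attained at (7, -6).
r = √(133.25) ≈ 11.543.

11.543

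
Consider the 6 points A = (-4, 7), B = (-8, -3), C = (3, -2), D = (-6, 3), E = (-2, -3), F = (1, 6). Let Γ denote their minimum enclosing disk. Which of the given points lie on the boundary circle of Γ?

B, C, F

The minimum enclosing circle is determined by three boundary points: B, C, F.
Their circumcentre is (-2.8, 0.8) with r² = 41.48.
The farthest remaining point A is at distance² 39.88 ≤ 41.48.
The points at distance exactly r from the centre are B, C, F — 3 points.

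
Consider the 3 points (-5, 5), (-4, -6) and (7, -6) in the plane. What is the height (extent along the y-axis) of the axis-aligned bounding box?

max y = 5, min y = -6, so height = 11.

11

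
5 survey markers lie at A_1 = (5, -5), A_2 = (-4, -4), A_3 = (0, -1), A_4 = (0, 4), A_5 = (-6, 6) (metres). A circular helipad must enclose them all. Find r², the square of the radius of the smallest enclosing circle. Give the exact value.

60.5

A smallest enclosing disk is always determined by at most three of the input points on its boundary.
The farthest pair is A_1–A_5 with squared distance 242. The circle on this segment as diameter has centre (-0.5, 0.5) and r² = 242/4 = 60.5.
Check A_2: distance² to centre = 32.5 ≤ 60.5, so it lies inside.
All remaining points lie in this disk, and no smaller disk contains both endpoints, so this is the minimum enclosing circle.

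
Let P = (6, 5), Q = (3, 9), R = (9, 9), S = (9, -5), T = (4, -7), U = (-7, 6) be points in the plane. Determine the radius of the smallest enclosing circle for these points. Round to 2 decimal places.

The minimum enclosing circle of a finite set is fixed by two of the points (as a diameter) or three (as a circumcircle).
The minimum enclosing circle is determined by three boundary points: R, S, U.
Their circumcentre is (2.03125, 2) with r² = 97.5634765625.
The farthest remaining point T is at distance² 84.8759765625 ≤ 97.5634765625.
r = √(97.5634765625) ≈ 9.88.

9.88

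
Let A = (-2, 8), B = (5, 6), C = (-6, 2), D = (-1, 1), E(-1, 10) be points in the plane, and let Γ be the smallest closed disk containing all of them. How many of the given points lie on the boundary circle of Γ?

3

A smallest enclosing disk is always determined by at most three of the input points on its boundary.
The minimum enclosing circle is determined by three boundary points: B, C, E.
Their circumcentre is (-19/34, 283/68) with r² = 158509/4624.
The farthest remaining point A is at distance² 77725/4624 ≤ 158509/4624.
The points at distance exactly r from the centre are B, C, E — 3 points.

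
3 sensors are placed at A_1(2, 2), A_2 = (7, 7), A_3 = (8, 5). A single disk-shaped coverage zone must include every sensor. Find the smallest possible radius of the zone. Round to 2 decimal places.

Side lengths²: A_1A_2² = 50, A_1A_3² = 45, A_2A_3² = 5.
Since A_1A_2² = 50 ≥ 45 + 5 = 50, the angle opposite A_1A_2 is not acute, so the smallest enclosing circle has A_1A_2 as diameter.
Centre = midpoint of A_1A_2 = (4.5, 4.5), r² = 50/4 = 12.5.
r = √(12.5) ≈ 3.54.

3.54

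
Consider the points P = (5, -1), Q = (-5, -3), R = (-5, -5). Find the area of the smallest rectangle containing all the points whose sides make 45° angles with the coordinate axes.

56

In coordinates u = x + y, v = x − y the rectangle is axis-aligned; the map (x,y)→(u,v) scales areas by 2.
u-values: 4, -8, -10; range = 4 − (-10) = 14.
v-values: 6, -2, 0; range = 6 − (-2) = 8.
Area = (14 × 8) / 2 = 56.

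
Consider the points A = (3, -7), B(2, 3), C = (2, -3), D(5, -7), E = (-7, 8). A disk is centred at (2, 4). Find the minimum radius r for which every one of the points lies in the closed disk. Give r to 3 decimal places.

The required radius is the distance from (2, 4) to the farthest point.
Squared distances: 122, 1, 49, 130, 97.
Maximum is 130, attained at D.
r = √130 ≈ 11.402.

11.402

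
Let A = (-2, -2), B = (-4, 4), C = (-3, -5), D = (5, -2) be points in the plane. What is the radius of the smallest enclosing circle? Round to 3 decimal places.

The minimum enclosing circle is determined by three boundary points: B, C, D.
Their circumcentre is (-0.26, -0.14) with r² = 31.1272.
The farthest remaining point A is at distance² 6.4872 ≤ 31.1272.
r = √(31.1272) ≈ 5.579.

5.579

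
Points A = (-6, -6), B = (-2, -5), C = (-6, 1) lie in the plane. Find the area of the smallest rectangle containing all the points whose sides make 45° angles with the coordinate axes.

35

In coordinates u = x + y, v = x − y the rectangle is axis-aligned; the map (x,y)→(u,v) scales areas by 2.
u-values: -12, -7, -5; range = -5 − (-12) = 7.
v-values: 0, 3, -7; range = 3 − (-7) = 10.
Area = (7 × 10) / 2 = 35.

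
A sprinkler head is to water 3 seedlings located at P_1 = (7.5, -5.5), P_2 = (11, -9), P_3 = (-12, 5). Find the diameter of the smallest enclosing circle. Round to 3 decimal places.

26.926

Side lengths²: P_1P_2² = 24.5, P_1P_3² = 490.5, P_2P_3² = 725.
Since P_2P_3² = 725 ≥ 490.5 + 24.5 = 515, the angle opposite P_2P_3 is not acute, so the smallest enclosing circle has P_2P_3 as diameter.
Centre = midpoint of P_2P_3 = (-0.5, -2), r² = 725/4 = 181.25.
Diameter = 2r = 2√(181.25) ≈ 26.926.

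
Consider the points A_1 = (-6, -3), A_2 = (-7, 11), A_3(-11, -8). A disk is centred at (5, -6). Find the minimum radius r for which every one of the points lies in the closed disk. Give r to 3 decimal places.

The required radius is the distance from (5, -6) to the farthest point.
Squared distances: 130, 433, 260.
Maximum is 433, attained at A_2.
r = √433 ≈ 20.809.

20.809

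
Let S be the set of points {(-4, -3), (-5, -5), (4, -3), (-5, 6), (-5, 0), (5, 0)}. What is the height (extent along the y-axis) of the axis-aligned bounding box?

max y = 6, min y = -5, so height = 11.

11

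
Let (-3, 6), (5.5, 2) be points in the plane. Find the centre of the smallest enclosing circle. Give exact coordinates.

(1.25, 4)

The smallest circle enclosing two points has them as diameter endpoints.
Centre = midpoint = (1.25, 4); r² = |(-3, 6)−(5.5, 2)|²/4 = 88.25/4 = 22.0625.
Centre = (1.25, 4).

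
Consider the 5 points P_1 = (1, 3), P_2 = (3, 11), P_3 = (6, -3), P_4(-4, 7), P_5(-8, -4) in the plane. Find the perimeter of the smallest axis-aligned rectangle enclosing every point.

58

Width = max x − min x = 6 − (-8) = 14.
Height = max y − min y = 11 − (-4) = 15.
Perimeter = 2(14 + 15) = 58.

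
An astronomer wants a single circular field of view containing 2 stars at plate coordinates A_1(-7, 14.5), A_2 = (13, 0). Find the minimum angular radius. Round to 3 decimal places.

The smallest circle enclosing two points has them as diameter endpoints.
Centre = midpoint = (3, 7.25); r² = |A_1A_2|²/4 = 610.25/4 = 152.5625.
r = √(152.5625) ≈ 12.352.

12.352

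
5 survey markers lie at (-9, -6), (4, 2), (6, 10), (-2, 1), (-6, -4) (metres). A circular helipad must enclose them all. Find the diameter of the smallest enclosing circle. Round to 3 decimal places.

21.932

The farthest pair is (-9, -6)–(6, 10) with squared distance 481. The circle on this segment as diameter has centre (-1.5, 2) and r² = 481/4 = 120.25.
Check (4, 2): distance² to centre = 30.25 ≤ 120.25, so it lies inside.
All remaining points lie in this disk, and no smaller disk contains both endpoints, so this is the minimum enclosing circle.
Diameter = 2r = 2√(120.25) ≈ 21.932.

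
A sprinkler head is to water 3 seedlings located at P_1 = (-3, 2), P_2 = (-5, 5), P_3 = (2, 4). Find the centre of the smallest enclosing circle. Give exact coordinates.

Side lengths²: P_1P_2² = 13, P_1P_3² = 29, P_2P_3² = 50.
Since P_2P_3² = 50 ≥ 29 + 13 = 42, the angle opposite P_2P_3 is not acute, so the smallest enclosing circle has P_2P_3 as diameter.
Centre = midpoint of P_2P_3 = (-1.5, 4.5), r² = 50/4 = 12.5.
Centre = (-1.5, 4.5).

(-1.5, 4.5)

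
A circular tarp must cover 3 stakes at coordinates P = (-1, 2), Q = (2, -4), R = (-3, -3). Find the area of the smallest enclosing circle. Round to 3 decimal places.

Side lengths²: PQ² = 45, PR² = 29, QR² = 26.
Since PQ² = 45 < 29 + 26 = 55, the triangle is acute, so the smallest enclosing circle is the circumcircle.
Circumcentre = (-1/18, -23/18), r² = 1885/162.
Area = π·r² = π·1885/162 ≈ 36.555.

36.555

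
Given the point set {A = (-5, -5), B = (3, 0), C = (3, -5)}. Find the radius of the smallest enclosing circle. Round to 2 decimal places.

Side lengths²: AB² = 89, AC² = 64, BC² = 25.
Since AB² = 89 ≥ 64 + 25 = 89, the angle opposite AB is not acute, so the smallest enclosing circle has AB as diameter.
Centre = midpoint of AB = (-1, -2.5), r² = 89/4 = 22.25.
r = √(22.25) ≈ 4.72.

4.72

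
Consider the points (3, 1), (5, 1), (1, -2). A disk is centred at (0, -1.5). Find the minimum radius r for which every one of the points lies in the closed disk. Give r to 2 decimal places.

The required radius is the distance from (0, -1.5) to the farthest point.
Squared distances: 15.25, 31.25, 1.25.
Maximum is 31.25, attained at (5, 1).
r = √(31.25) ≈ 5.59.

5.59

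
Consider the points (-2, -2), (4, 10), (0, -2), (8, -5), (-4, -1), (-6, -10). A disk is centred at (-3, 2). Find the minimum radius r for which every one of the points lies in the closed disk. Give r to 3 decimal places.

13.038

The required radius is the distance from (-3, 2) to the farthest point.
Squared distances: 17, 113, 25, 170, 10, 153.
Maximum is 170, attained at (8, -5).
r = √170 ≈ 13.038.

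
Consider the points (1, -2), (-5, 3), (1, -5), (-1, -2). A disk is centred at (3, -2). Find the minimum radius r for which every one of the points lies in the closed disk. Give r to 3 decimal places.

The required radius is the distance from (3, -2) to the farthest point.
Squared distances: 4, 89, 13, 16.
Maximum is 89, attained at (-5, 3).
r = √89 ≈ 9.434.

9.434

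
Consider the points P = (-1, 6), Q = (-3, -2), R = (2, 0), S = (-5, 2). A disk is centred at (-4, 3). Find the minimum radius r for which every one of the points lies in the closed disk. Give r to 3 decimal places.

6.708

The required radius is the distance from (-4, 3) to the farthest point.
Squared distances: 18, 26, 45, 2.
Maximum is 45, attained at R.
r = √45 ≈ 6.708.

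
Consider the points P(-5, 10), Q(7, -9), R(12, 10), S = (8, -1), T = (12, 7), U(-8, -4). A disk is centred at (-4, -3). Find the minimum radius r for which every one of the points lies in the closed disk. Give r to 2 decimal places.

The required radius is the distance from (-4, -3) to the farthest point.
Squared distances: 170, 157, 425, 148, 356, 17.
Maximum is 425, attained at R.
r = √425 ≈ 20.62.

20.62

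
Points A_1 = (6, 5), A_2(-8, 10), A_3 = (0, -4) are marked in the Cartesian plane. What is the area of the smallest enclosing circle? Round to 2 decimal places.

216.97

Side lengths²: A_1A_2² = 221, A_1A_3² = 117, A_2A_3² = 260.
Since A_2A_3² = 260 < 221 + 117 = 338, the triangle is acute, so the smallest enclosing circle is the circumcircle.
Circumcentre = (-2.25, 4), r² = 69.0625.
Area = π·r² = π·69.0625 ≈ 216.97.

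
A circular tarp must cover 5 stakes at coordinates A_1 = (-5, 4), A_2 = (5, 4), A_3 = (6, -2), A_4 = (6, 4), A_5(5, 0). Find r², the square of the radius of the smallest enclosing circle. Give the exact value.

By Welzl's lemma the MEC is supported by two points (diametrically opposite) or three points (on a circumcircle).
The farthest pair is A_1–A_3 with squared distance 157. The circle on this segment as diameter has centre (0.5, 1) and r² = 157/4 = 39.25.
Check A_2: distance² to centre = 29.25 ≤ 39.25, so it lies inside.
All remaining points lie in this disk, and no smaller disk contains both endpoints, so this is the minimum enclosing circle.

39.25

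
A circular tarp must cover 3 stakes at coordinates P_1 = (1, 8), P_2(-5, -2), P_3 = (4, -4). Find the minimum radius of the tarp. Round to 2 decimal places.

Side lengths²: P_1P_2² = 136, P_1P_3² = 153, P_2P_3² = 85.
Since P_1P_3² = 153 < 136 + 85 = 221, the triangle is acute, so the smallest enclosing circle is the circumcircle.
Circumcentre = (0.5, 1.5), r² = 42.5.
r = √(42.5) ≈ 6.52.

6.52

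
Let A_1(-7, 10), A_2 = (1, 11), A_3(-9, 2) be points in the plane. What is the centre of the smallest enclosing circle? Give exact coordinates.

Side lengths²: A_1A_2² = 65, A_1A_3² = 68, A_2A_3² = 181.
Since A_2A_3² = 181 ≥ 68 + 65 = 133, the angle opposite A_2A_3 is not acute, so the smallest enclosing circle has A_2A_3 as diameter.
Centre = midpoint of A_2A_3 = (-4, 6.5), r² = 181/4 = 45.25.
Centre = (-4, 6.5).

(-4, 6.5)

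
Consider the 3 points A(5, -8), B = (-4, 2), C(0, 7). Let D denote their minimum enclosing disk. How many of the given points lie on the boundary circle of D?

2

Side lengths²: AB² = 181, AC² = 250, BC² = 41.
Since AC² = 250 ≥ 181 + 41 = 222, the angle opposite AC is not acute, so the smallest enclosing circle has AC as diameter.
Centre = midpoint of AC = (2.5, -0.5), r² = 250/4 = 62.5.
The points at distance exactly r from the centre are A, C — 2 points.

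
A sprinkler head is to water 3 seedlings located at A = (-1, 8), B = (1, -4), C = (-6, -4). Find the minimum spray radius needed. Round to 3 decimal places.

Side lengths²: AB² = 148, AC² = 169, BC² = 49.
Since AC² = 169 < 148 + 49 = 197, the triangle is acute, so the smallest enclosing circle is the circumcircle.
Circumcentre = (-2.5, 19/12), r² = 6253/144.
r = √(6253/144) ≈ 6.590.

6.590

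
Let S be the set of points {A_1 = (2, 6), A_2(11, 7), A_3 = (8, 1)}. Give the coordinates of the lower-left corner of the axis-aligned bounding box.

x-range [2, 11], y-range [1, 7].
The lower-left corner is (2, 1).

(2, 1)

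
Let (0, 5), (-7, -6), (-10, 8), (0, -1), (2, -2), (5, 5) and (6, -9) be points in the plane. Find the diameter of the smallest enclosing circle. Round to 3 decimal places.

23.345

By Welzl's lemma the MEC is supported by two points (diametrically opposite) or three points (on a circumcircle).
The farthest pair is (-10, 8)–(6, -9) with squared distance 545. The circle on this segment as diameter has centre (-2, -0.5) and r² = 545/4 = 136.25.
Check (0, 5): distance² to centre = 34.25 ≤ 136.25, so it lies inside.
All remaining points lie in this disk, and no smaller disk contains both endpoints, so this is the minimum enclosing circle.
Diameter = 2r = 2√(136.25) ≈ 23.345.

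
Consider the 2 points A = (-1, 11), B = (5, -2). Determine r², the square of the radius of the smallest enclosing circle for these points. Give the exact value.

51.25

The smallest circle enclosing two points has them as diameter endpoints.
Centre = midpoint = (2, 4.5); r² = |AB|²/4 = 205/4 = 51.25.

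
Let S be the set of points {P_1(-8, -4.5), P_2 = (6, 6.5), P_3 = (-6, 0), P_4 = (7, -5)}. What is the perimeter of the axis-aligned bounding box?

Width = max x − min x = 7 − (-8) = 15.
Height = max y − min y = 6.5 − (-5) = 11.5.
Perimeter = 2(15 + 11.5) = 53.

53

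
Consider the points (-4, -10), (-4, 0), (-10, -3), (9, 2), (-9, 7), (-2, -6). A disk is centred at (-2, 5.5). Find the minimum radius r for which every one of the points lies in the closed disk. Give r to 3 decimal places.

15.628

The required radius is the distance from (-2, 5.5) to the farthest point.
Squared distances: 244.25, 34.25, 136.25, 133.25, 51.25, 132.25.
Maximum is 244.25, attained at (-4, -10).
r = √(244.25) ≈ 15.628.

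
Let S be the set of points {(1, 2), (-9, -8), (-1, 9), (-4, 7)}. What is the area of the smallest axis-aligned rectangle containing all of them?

x ranges over [-9, 1], width 10.
y ranges over [-8, 9], height 17.
Area = 10 × 17 = 170.

170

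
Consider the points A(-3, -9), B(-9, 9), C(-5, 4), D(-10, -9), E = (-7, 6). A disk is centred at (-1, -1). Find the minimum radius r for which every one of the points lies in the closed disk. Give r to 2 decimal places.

12.81

The required radius is the distance from (-1, -1) to the farthest point.
Squared distances: 68, 164, 41, 145, 85.
Maximum is 164, attained at B.
r = √164 ≈ 12.81.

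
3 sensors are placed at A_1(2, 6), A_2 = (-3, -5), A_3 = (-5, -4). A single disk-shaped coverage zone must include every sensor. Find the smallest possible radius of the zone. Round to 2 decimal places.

6.11

Side lengths²: A_1A_2² = 146, A_1A_3² = 149, A_2A_3² = 5.
Since A_1A_3² = 149 < 146 + 5 = 151, the triangle is acute, so the smallest enclosing circle is the circumcircle.
Circumcentre = (-71/54, 47/54), r² = 54385/1458.
r = √(54385/1458) ≈ 6.11.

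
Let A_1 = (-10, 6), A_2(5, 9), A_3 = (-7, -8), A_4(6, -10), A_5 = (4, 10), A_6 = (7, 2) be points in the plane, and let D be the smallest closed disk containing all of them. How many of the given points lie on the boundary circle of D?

3

The minimum enclosing circle of a finite set is fixed by two of the points (as a diameter) or three (as a circumcircle).
The minimum enclosing circle is determined by three boundary points: A_1, A_4, A_5.
Their circumcentre is (-5/9, -5/9) with r² = 10706/81.
The farthest remaining point A_2 is at distance² 9896/81 ≤ 10706/81.
The points at distance exactly r from the centre are A_1, A_4, A_5 — 3 points.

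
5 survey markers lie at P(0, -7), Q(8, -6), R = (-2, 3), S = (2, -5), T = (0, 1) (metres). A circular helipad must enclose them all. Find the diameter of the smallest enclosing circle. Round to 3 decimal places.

A smallest enclosing disk is always determined by at most three of the input points on its boundary.
The farthest pair is Q–R with squared distance 181. The circle on this segment as diameter has centre (3, -1.5) and r² = 181/4 = 45.25.
Check P: distance² to centre = 39.25 ≤ 45.25, so it lies inside.
All remaining points lie in this disk, and no smaller disk contains both endpoints, so this is the minimum enclosing circle.
Diameter = 2r = 2√(45.25) ≈ 13.454.

13.454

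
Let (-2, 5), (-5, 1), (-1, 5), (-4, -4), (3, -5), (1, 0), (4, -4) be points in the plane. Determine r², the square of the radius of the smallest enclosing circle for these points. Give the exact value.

10625/338

A smallest enclosing disk is always determined by at most three of the input points on its boundary.
The minimum enclosing circle is determined by three boundary points: (-2, 5), (-4, -4), (3, -5).
Their circumcentre is (3/26, -5/26) with r² = 10625/338.
The farthest remaining point (4, -4) is at distance² 10001/338 ≤ 10625/338.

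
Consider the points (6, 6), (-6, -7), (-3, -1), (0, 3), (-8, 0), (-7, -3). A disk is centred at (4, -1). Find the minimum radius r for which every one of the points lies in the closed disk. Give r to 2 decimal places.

12.04

The required radius is the distance from (4, -1) to the farthest point.
Squared distances: 53, 136, 49, 32, 145, 125.
Maximum is 145, attained at (-8, 0).
r = √145 ≈ 12.04.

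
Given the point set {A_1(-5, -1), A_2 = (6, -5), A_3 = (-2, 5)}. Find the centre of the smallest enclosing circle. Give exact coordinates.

(37/26, -6/13)

Side lengths²: A_1A_2² = 137, A_1A_3² = 45, A_2A_3² = 164.
Since A_2A_3² = 164 < 137 + 45 = 182, the triangle is acute, so the smallest enclosing circle is the circumcircle.
Circumcentre = (37/26, -6/13), r² = 28085/676.
Centre = (37/26, -6/13).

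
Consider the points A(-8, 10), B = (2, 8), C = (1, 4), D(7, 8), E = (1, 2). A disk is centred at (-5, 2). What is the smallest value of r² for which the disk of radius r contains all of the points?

180

The required radius is the distance from (-5, 2) to the farthest point.
Squared distances: 73, 85, 40, 180, 36.
Maximum is 180, attained at D.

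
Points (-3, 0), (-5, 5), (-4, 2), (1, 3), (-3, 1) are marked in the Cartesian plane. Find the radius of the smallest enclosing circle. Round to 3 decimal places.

The minimum enclosing circle is determined by three boundary points: (-3, 0), (-5, 5), (1, 3).
Their circumcentre is (-59/26, 83/26) with r² = 3625/338.
The farthest remaining point (-3, 1) is at distance² 1805/338 ≤ 3625/338.
r = √(3625/338) ≈ 3.275.

3.275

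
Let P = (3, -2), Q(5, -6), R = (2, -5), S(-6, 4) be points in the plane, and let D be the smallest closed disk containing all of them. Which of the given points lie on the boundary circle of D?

By Welzl's lemma the MEC is supported by two points (diametrically opposite) or three points (on a circumcircle).
The farthest pair is Q–S with squared distance 221. The circle on this segment as diameter has centre (-0.5, -1) and r² = 221/4 = 55.25.
Check P: distance² to centre = 13.25 ≤ 55.25, so it lies inside.
All remaining points lie in this disk, and no smaller disk contains both endpoints, so this is the minimum enclosing circle.
The points at distance exactly r from the centre are Q, S — 2 points.

Q, S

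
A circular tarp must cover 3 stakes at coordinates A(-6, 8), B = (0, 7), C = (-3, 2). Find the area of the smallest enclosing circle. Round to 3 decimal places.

40.828

Side lengths²: AB² = 37, AC² = 45, BC² = 34.
Since AC² = 45 < 37 + 34 = 71, the triangle is acute, so the smallest enclosing circle is the circumcircle.
Circumcentre = (-73/22, 123/22), r² = 3145/242.
Area = π·r² = π·3145/242 ≈ 40.828.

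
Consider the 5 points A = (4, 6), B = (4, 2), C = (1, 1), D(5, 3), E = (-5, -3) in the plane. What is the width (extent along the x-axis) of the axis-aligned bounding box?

max x = 5, min x = -5, so width = 10.

10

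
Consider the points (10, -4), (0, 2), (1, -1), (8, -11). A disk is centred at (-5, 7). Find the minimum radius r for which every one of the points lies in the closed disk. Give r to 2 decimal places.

22.20

The required radius is the distance from (-5, 7) to the farthest point.
Squared distances: 346, 50, 100, 493.
Maximum is 493, attained at (8, -11).
r = √493 ≈ 22.20.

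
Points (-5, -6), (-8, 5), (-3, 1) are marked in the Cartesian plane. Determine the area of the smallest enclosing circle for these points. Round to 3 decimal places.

102.102

Call the three points A, B, C in the order given.
Side lengths²: AB² = 130, AC² = 53, BC² = 41.
Since AB² = 130 ≥ 53 + 41 = 94, the angle opposite AB is not acute, so the smallest enclosing circle has AB as diameter.
Centre = midpoint of AB = (-6.5, -0.5), r² = 130/4 = 32.5.
Area = π·r² = π·32.5 ≈ 102.102.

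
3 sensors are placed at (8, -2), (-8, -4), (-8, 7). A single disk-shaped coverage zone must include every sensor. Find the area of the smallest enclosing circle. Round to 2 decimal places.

Call the three points A, B, C in the order given.
Side lengths²: AB² = 260, AC² = 337, BC² = 121.
Since AC² = 337 < 260 + 121 = 381, the triangle is acute, so the smallest enclosing circle is the circumcircle.
Circumcentre = (-0.5625, 1.5), r² = 85.56640625.
Area = π·r² = π·85.56640625 ≈ 268.81.

268.81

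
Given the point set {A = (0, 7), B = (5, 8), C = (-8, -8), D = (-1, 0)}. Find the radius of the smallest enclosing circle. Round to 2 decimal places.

By Welzl's lemma the MEC is supported by two points (diametrically opposite) or three points (on a circumcircle).
The farthest pair is B–C with squared distance 425. The circle on this segment as diameter has centre (-1.5, 0) and r² = 425/4 = 106.25.
Check A: distance² to centre = 51.25 ≤ 106.25, so it lies inside.
All remaining points lie in this disk, and no smaller disk contains both endpoints, so this is the minimum enclosing circle.
r = √(106.25) ≈ 10.31.

10.31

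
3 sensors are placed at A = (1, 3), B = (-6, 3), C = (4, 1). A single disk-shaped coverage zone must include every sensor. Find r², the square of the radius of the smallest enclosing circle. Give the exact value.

26

Side lengths²: AB² = 49, AC² = 13, BC² = 104.
Since BC² = 104 ≥ 49 + 13 = 62, the angle opposite BC is not acute, so the smallest enclosing circle has BC as diameter.
Centre = midpoint of BC = (-1, 2), r² = 104/4 = 26.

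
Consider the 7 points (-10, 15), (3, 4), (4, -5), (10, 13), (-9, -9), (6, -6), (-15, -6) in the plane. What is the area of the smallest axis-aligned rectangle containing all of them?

x ranges over [-15, 10], width 25.
y ranges over [-9, 15], height 24.
Area = 25 × 24 = 600.

600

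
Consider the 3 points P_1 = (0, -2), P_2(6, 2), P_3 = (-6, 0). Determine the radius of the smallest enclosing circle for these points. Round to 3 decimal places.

Side lengths²: P_1P_2² = 52, P_1P_3² = 40, P_2P_3² = 148.
Since P_2P_3² = 148 ≥ 52 + 40 = 92, the angle opposite P_2P_3 is not acute, so the smallest enclosing circle has P_2P_3 as diameter.
Centre = midpoint of P_2P_3 = (0, 1), r² = 148/4 = 37.
r = √37 ≈ 6.083.

6.083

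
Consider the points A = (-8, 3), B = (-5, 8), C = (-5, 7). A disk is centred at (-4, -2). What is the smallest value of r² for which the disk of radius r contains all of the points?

101

The required radius is the distance from (-4, -2) to the farthest point.
Squared distances: 41, 101, 82.
Maximum is 101, attained at B.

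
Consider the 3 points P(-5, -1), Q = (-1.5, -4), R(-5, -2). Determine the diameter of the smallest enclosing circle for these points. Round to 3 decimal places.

Side lengths²: PQ² = 21.25, PR² = 1, QR² = 16.25.
Since PQ² = 21.25 ≥ 16.25 + 1 = 17.25, the angle opposite PQ is not acute, so the smallest enclosing circle has PQ as diameter.
Centre = midpoint of PQ = (-3.25, -2.5), r² = 21.25/4 = 5.3125.
Diameter = 2r = 2√(5.3125) ≈ 4.610.

4.610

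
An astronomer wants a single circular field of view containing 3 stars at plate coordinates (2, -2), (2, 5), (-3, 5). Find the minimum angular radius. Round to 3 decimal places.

Call the three points A, B, C in the order given.
Side lengths²: AB² = 49, AC² = 74, BC² = 25.
Since AC² = 74 ≥ 49 + 25 = 74, the angle opposite AC is not acute, so the smallest enclosing circle has AC as diameter.
Centre = midpoint of AC = (-0.5, 1.5), r² = 74/4 = 18.5.
r = √(18.5) ≈ 4.301.

4.301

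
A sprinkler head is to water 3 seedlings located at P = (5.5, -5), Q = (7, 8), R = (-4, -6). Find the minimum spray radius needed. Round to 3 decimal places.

Side lengths²: PQ² = 171.25, PR² = 91.25, QR² = 317.
Since QR² = 317 ≥ 171.25 + 91.25 = 262.5, the angle opposite QR is not acute, so the smallest enclosing circle has QR as diameter.
Centre = midpoint of QR = (1.5, 1), r² = 317/4 = 79.25.
r = √(79.25) ≈ 8.902.

8.902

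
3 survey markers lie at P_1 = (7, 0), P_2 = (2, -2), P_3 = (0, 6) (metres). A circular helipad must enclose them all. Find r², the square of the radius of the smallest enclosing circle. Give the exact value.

Side lengths²: P_1P_2² = 29, P_1P_3² = 85, P_2P_3² = 68.
Since P_1P_3² = 85 < 68 + 29 = 97, the triangle is acute, so the smallest enclosing circle is the circumcircle.
Circumcentre = (34/11, 111/44), r² = 41905/1936.

41905/1936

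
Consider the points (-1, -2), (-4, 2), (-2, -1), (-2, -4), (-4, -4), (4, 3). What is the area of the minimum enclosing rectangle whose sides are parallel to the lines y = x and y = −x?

60

In coordinates u = x + y, v = x − y the rectangle is axis-aligned; the map (x,y)→(u,v) scales areas by 2.
u-values: -3, -2, -3, -6, -8, 7; range = 7 − (-8) = 15.
v-values: 1, -6, -1, 2, 0, 1; range = 2 − (-6) = 8.
Area = (15 × 8) / 2 = 60.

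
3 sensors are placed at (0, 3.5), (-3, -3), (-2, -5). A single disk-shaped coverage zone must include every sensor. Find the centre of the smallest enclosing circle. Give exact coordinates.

(-1, -0.75)

Call the three points A, B, C in the order given.
Side lengths²: AB² = 51.25, AC² = 76.25, BC² = 5.
Since AC² = 76.25 ≥ 51.25 + 5 = 56.25, the angle opposite AC is not acute, so the smallest enclosing circle has AC as diameter.
Centre = midpoint of AC = (-1, -0.75), r² = 76.25/4 = 19.0625.
Centre = (-1, -0.75).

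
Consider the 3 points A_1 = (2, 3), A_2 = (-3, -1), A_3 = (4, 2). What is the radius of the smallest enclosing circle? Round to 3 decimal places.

Side lengths²: A_1A_2² = 41, A_1A_3² = 5, A_2A_3² = 58.
Since A_2A_3² = 58 ≥ 41 + 5 = 46, the angle opposite A_2A_3 is not acute, so the smallest enclosing circle has A_2A_3 as diameter.
Centre = midpoint of A_2A_3 = (0.5, 0.5), r² = 58/4 = 14.5.
r = √(14.5) ≈ 3.808.

3.808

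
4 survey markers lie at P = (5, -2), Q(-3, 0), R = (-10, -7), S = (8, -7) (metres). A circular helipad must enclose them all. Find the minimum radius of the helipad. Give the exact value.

The farthest pair is R–S with squared distance 324. The circle on this segment as diameter has centre (-1, -7) and r² = 324/4 = 81.
Check P: distance² to centre = 61 ≤ 81, so it lies inside.
All remaining points lie in this disk, and no smaller disk contains both endpoints, so this is the minimum enclosing circle.
r = √81 = 9.

9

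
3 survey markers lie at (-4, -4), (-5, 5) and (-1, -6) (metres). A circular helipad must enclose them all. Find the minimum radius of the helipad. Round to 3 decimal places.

Call the three points A, B, C in the order given.
Side lengths²: AB² = 82, AC² = 13, BC² = 137.
Since BC² = 137 ≥ 82 + 13 = 95, the angle opposite BC is not acute, so the smallest enclosing circle has BC as diameter.
Centre = midpoint of BC = (-3, -0.5), r² = 137/4 = 34.25.
r = √(34.25) ≈ 5.852.

5.852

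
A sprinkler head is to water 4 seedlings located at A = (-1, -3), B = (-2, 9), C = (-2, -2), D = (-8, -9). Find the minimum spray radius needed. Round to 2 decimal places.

The farthest pair is B–D with squared distance 360. The circle on this segment as diameter has centre (-5, 0) and r² = 360/4 = 90.
Check A: distance² to centre = 25 ≤ 90, so it lies inside.
All remaining points lie in this disk, and no smaller disk contains both endpoints, so this is the minimum enclosing circle.
r = √90 ≈ 9.49.

9.49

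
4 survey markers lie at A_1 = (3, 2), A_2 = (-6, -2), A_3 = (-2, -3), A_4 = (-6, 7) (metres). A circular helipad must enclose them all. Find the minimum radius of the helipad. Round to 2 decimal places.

The minimum enclosing circle is determined by three boundary points: A_1, A_2, A_4.
Their circumcentre is (-47/18, 2.5) with r² = 5141/162.
The farthest remaining point A_3 is at distance² 4961/162 ≤ 5141/162.
r = √(5141/162) ≈ 5.63.

5.63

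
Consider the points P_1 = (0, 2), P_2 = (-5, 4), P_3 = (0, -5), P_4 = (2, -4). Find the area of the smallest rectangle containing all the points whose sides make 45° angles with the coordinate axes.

In coordinates u = x + y, v = x − y the rectangle is axis-aligned; the map (x,y)→(u,v) scales areas by 2.
u-values: 2, -1, -5, -2; range = 2 − (-5) = 7.
v-values: -2, -9, 5, 6; range = 6 − (-9) = 15.
Area = (7 × 15) / 2 = 52.5.

52.5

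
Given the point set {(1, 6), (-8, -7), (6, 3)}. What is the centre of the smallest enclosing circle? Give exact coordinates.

Call the three points A, B, C in the order given.
Side lengths²: AB² = 250, AC² = 34, BC² = 296.
Since BC² = 296 ≥ 250 + 34 = 284, the angle opposite BC is not acute, so the smallest enclosing circle has BC as diameter.
Centre = midpoint of BC = (-1, -2), r² = 296/4 = 74.
Centre = (-1, -2).

(-1, -2)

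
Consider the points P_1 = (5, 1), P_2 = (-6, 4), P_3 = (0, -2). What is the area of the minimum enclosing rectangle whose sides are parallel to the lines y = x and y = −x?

56

In coordinates u = x + y, v = x − y the rectangle is axis-aligned; the map (x,y)→(u,v) scales areas by 2.
u-values: 6, -2, -2; range = 6 − (-2) = 8.
v-values: 4, -10, 2; range = 4 − (-10) = 14.
Area = (8 × 14) / 2 = 56.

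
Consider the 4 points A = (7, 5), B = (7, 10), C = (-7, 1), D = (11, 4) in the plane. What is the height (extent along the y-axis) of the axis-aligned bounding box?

9

max y = 10, min y = 1, so height = 9.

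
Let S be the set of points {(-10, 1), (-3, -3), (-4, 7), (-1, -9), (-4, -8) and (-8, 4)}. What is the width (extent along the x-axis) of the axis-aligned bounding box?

9

max x = -1, min x = -10, so width = 9.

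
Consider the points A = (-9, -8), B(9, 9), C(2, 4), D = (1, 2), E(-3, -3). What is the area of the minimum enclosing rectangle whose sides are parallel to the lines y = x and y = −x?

In coordinates u = x + y, v = x − y the rectangle is axis-aligned; the map (x,y)→(u,v) scales areas by 2.
u-values: -17, 18, 6, 3, -6; range = 18 − (-17) = 35.
v-values: -1, 0, -2, -1, 0; range = 0 − (-2) = 2.
Area = (35 × 2) / 2 = 35.

35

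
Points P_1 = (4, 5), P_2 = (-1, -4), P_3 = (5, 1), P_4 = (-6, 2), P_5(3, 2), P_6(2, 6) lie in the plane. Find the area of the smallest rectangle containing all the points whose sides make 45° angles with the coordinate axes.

84

In coordinates u = x + y, v = x − y the rectangle is axis-aligned; the map (x,y)→(u,v) scales areas by 2.
u-values: 9, -5, 6, -4, 5, 8; range = 9 − (-5) = 14.
v-values: -1, 3, 4, -8, 1, -4; range = 4 − (-8) = 12.
Area = (14 × 12) / 2 = 84.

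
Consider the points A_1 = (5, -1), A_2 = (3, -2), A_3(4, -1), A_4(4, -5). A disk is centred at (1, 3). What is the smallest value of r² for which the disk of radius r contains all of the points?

The required radius is the distance from (1, 3) to the farthest point.
Squared distances: 32, 29, 25, 73.
Maximum is 73, attained at A_4.

73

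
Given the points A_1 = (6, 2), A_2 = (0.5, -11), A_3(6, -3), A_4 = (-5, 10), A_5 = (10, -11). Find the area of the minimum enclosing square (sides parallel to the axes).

The bounding box has width 15 and height 21.
An axis-aligned square enclosing the set must have side ≥ max(width, height).
So the minimum side is max(15, 21) = 21.
Area = 21² = 441.

441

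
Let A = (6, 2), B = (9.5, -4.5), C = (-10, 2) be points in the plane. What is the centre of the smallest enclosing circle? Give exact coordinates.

Side lengths²: AB² = 54.5, AC² = 256, BC² = 422.5.
Since BC² = 422.5 ≥ 256 + 54.5 = 310.5, the angle opposite BC is not acute, so the smallest enclosing circle has BC as diameter.
Centre = midpoint of BC = (-0.25, -1.25), r² = 422.5/4 = 105.625.
Centre = (-0.25, -1.25).

(-0.25, -1.25)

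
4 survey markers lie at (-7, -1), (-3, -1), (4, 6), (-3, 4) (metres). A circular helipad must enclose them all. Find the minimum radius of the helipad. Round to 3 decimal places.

The minimum enclosing circle of a finite set is fixed by two of the points (as a diameter) or three (as a circumcircle).
The farthest pair is (-7, -1)–(4, 6) with squared distance 170. The circle on this segment as diameter has centre (-1.5, 2.5) and r² = 170/4 = 42.5.
Check (-3, -1): distance² to centre = 14.5 ≤ 42.5, so it lies inside.
All remaining points lie in this disk, and no smaller disk contains both endpoints, so this is the minimum enclosing circle.
r = √(42.5) ≈ 6.519.

6.519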